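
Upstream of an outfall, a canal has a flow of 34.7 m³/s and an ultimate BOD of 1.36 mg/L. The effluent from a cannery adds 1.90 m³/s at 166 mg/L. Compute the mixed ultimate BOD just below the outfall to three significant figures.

Flow-weighted mixing: C = (Q_r C_r + Q_w C_w)/(Q_r + Q_w)
= (34.7×1.36 + 1.90×166)/(34.7 + 1.90) = 362.6/36.60 = 9.907 mg/L.

9.91 mg/L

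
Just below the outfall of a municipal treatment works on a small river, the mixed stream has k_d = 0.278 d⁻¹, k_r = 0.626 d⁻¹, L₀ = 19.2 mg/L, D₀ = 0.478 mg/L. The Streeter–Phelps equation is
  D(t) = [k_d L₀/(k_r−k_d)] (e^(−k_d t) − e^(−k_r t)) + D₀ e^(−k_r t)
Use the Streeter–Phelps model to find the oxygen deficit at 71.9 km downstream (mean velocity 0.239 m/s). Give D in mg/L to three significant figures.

Travel time t = x/v = 71.9 km / (0.239 m/s) = 71900 m / 0.239 m/s = 300800 s = 3.482 d.
k_d L₀/(k_r−k_d) = 0.278×19.2/(0.626−0.278) = 5.338/0.3480 = 15.34 mg/L.
e^(−k_d t) = e^(−0.278×3.482) = 0.3799; e^(−k_r t) = e^(−0.626×3.482) = 0.1131.
D = 15.34 × (0.3799 − 0.1131) + 0.478 × 0.1131 = 4.092 + 0.05405 = 4.146 mg/L.

D ≈ 4.15 mg/L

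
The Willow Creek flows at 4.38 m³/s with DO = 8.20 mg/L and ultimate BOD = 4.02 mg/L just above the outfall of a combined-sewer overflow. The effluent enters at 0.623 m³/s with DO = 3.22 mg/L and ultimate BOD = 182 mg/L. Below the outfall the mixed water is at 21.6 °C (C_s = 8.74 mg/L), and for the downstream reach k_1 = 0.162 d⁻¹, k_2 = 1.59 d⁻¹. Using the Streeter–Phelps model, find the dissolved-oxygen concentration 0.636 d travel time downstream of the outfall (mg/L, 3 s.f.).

DO ≈ 6.72 mg/L

Mixed DO = (4.38×8.20 + 0.623×3.22)/(4.38+0.623) = 37.92/5.003 = 7.580 mg/L.
Mixed L₀ = (4.38×4.02 + 0.623×182)/(5.003) = 131.0/5.003 = 26.18 mg/L.
Initial deficit D₀ = C_s − DO₀ = 8.74 − 7.580 = 1.160 mg/L.
D(0.636) = [0.162×26.18/(1.59−0.162)](e^(−0.162×0.636) − e^(−1.59×0.636)) + 1.160 e^(−1.59×0.636)
= 2.970 × (0.9021 − 0.3638) + 1.160 × 0.3638 = 2.021 mg/L.
DO = 8.74 − 2.021 = 6.719 mg/L.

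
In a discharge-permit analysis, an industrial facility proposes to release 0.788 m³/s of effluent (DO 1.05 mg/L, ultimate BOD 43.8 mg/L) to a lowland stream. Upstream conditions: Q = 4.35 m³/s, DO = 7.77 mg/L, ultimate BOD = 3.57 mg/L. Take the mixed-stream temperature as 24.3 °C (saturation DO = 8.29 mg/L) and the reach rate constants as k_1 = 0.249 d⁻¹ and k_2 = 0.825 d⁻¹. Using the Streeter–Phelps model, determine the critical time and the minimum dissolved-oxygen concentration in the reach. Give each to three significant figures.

Mixed DO = (4.35×7.77 + 0.788×1.05)/(4.35+0.788) = 34.63/5.138 = 6.739 mg/L.
Mixed L₀ = (4.35×3.57 + 0.788×43.8)/(5.138) = 50.04/5.138 = 9.740 mg/L.
Initial deficit D₀ = C_s − DO₀ = 8.29 − 6.739 = 1.551 mg/L.
t_c = (1/0.5760) ln[(0.825/0.249)(1 − 1.551×0.5760/(0.249×9.740))] = 1.736 × ln(2.093) = 1.282 d.
D_c = (0.249/0.825) × 9.740 × e^(−0.249×1.282) = 0.3018 × 9.740 × 0.7267 = 2.136 mg/L.
Minimum DO = 8.29 − 2.136 = 6.154 mg/L.

t_c ≈ 1.28 d; minimum DO ≈ 6.15 mg/L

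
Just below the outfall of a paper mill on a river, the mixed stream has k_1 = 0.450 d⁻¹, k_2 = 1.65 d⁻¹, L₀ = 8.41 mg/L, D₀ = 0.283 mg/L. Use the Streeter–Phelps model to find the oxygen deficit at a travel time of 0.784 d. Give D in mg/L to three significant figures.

k_1 L₀/(k_2−k_1) = 0.450×8.41/(1.65−0.450) = 3.784/1.200 = 3.154 mg/L.
e^(−k_1 t) = e^(−0.450×0.7840) = 0.7027; e^(−k_2 t) = e^(−1.65×0.7840) = 0.2743.
D = 3.154 × (0.7027 − 0.2743) + 0.283 × 0.2743 = 1.351 + 0.07762 = 1.429 mg/L.

D ≈ 1.43 mg/L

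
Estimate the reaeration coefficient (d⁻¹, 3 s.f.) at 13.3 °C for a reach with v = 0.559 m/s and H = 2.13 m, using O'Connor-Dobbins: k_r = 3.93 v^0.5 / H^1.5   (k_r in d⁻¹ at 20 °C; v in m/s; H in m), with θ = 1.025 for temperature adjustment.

k_r(20) = 3.93 × 0.559^0.5 / 2.13^1.5 = 3.93 × 0.7477 / 3.109 = 0.9452 d⁻¹.
k_r(13.3) = 0.9452 × 1.025^(13.3−20) = 0.9452 × 0.8475 = 0.8011 d⁻¹.

k_r ≈ 0.801 d⁻¹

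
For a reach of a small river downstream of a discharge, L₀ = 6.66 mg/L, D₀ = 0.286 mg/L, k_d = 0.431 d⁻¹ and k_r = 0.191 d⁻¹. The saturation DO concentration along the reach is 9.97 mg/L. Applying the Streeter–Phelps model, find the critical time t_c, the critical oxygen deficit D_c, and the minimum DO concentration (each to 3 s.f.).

t_c ≈ 3.29 d; D_c ≈ 3.64 mg/L; min DO ≈ 6.33 mg/L

At the critical point dD/dt = 0, so k_d L₀ e^(−k_d t) = k_r D. Substituting D(t) from the Streeter–Phelps equation and solving for t gives
t_c = ln[(k_r/k_d)(1 − D₀(k_r−k_d)/(k_d L₀))] / (k_r−k_d).
Here k_r−k_d = -0.2400 d⁻¹ and 1 − D₀(k_r−k_d)/(k_d L₀) = 1 − 0.286×-0.2400/(0.431×6.66) = 1.024, so
t_c = ln(0.4432 × 1.024) / -0.2400 = -0.7902 / -0.2400 = 3.293 d.
L(t_c) = L₀ e^(−k_d t_c) = 6.66 × 0.2419 = 1.611 mg/L, and at the critical point k_r D_c = k_d L, so D_c = (0.431/0.191) × 1.611 = 3.636 mg/L.
Minimum DO = C_s − D_c = 9.97 − 3.636 = 6.334 mg/L.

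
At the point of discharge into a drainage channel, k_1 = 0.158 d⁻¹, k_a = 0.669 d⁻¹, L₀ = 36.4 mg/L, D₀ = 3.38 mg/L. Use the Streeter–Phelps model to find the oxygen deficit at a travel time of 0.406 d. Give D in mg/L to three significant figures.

k_1 L₀/(k_a−k_1) = 0.158×36.4/(0.669−0.158) = 5.751/0.5110 = 11.25 mg/L.
e^(−k_1 t) = e^(−0.158×0.4060) = 0.9379; e^(−k_a t) = e^(−0.669×0.4060) = 0.7621.
D = 11.25 × (0.9379 − 0.7621) + 3.38 × 0.7621 = 1.978 + 2.576 = 4.554 mg/L.

D ≈ 4.55 mg/L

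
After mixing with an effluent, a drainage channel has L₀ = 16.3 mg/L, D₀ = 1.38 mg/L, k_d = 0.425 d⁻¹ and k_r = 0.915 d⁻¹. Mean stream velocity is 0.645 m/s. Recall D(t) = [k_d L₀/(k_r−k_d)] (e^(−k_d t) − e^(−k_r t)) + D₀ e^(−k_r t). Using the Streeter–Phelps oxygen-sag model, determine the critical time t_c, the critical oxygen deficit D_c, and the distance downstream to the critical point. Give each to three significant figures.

t_c = [1/(k_r−k_d)] ln[(k_r/k_d)(1 − D₀(k_r−k_d)/(k_d L₀))]
= [1/(0.915−0.425)] ln[(0.915/0.425)(1 − 1.38×0.4900/(0.425×16.3))]
= (1/0.4900) ln[2.153 × 0.9024] = 2.041 × ln(1.943) = 2.041 × 0.6641 = 1.355 d.
D_c = (k_d/k_r) L₀ e^(−k_d t_c) = (0.425/0.915) × 16.3 × e^(−0.425×1.355) = 0.4645 × 16.3 × 0.5621 = 4.256 mg/L.
x_c = v t_c = 0.645 m/s × 1.355 d × 86400 s/d = 75530 m ≈ 75.5 km.

t_c ≈ 1.36 d; D_c ≈ 4.26 mg/L; x_c ≈ 75.5 km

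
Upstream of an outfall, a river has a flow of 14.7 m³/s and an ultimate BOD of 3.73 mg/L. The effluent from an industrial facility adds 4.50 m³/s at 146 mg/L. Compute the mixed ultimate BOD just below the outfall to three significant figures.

37.1 mg/L

Flow-weighted mixing: C = (Q_r C_r + Q_w C_w)/(Q_r + Q_w)
= (14.7×3.73 + 4.50×146)/(14.7 + 4.50) = 711.8/19.20 = 37.07 mg/L.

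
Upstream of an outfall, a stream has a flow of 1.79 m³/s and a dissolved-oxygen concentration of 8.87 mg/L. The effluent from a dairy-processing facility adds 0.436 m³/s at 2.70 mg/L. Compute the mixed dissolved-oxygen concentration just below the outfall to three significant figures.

Flow-weighted mixing: C = (Q_r C_r + Q_w C_w)/(Q_r + Q_w)
= (1.79×8.87 + 0.436×2.70)/(1.79 + 0.436) = 17.05/2.226 = 7.662 mg/L.

7.66 mg/L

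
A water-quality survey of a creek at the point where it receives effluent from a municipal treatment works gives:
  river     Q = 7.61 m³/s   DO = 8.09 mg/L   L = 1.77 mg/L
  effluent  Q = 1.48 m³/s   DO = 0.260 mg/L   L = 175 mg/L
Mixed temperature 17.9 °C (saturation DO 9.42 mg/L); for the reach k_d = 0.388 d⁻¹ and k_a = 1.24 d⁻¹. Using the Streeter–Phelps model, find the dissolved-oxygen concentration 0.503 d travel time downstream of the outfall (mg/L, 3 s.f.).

DO ≈ 4.11 mg/L

Mixed DO = (7.61×8.09 + 1.48×0.260)/(7.61+1.48) = 61.95/9.090 = 6.815 mg/L.
Mixed L₀ = (7.61×1.77 + 1.48×175)/(9.090) = 272.5/9.090 = 29.97 mg/L.
Initial deficit D₀ = C_s − DO₀ = 9.42 − 6.815 = 2.605 mg/L.
D(0.503) = [0.388×29.97/(1.24−0.388)](e^(−0.388×0.503) − e^(−1.24×0.503)) + 2.605 e^(−1.24×0.503)
= 13.65 × (0.8227 − 0.5359) + 2.605 × 0.5359 = 5.310 mg/L.
DO = 9.42 − 5.310 = 4.110 mg/L.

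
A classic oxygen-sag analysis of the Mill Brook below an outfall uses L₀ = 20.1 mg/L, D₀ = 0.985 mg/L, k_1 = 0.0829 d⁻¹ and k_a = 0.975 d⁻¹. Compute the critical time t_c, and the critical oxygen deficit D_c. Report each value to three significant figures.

t_c ≈ 1.92 d; D_c ≈ 1.46 mg/L

With k_a/k_1 = 11.76 and 1 − D₀(k_a−k_1)/(k_1 L₀) = 0.4726,
t_c = ln(11.76 × 0.4726) / (0.975 − 0.0829) = ln(5.559) / 0.8921 = 1.715/0.8921 = 1.923 d.
L(t_c) = L₀ e^(−k_1 t_c) = 20.1 × 0.8526 = 17.14 mg/L, and at the critical point k_a D_c = k_1 L, so D_c = (0.0829/0.975) × 17.14 = 1.457 mg/L.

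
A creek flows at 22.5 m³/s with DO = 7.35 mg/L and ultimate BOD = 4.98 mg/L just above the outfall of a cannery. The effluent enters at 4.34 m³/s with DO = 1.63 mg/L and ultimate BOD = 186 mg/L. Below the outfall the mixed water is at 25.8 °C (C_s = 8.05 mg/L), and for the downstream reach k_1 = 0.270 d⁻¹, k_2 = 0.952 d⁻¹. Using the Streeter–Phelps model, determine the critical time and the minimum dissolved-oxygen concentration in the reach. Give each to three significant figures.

Mixed DO = (22.5×7.35 + 4.34×1.63)/(22.5+4.34) = 172.4/26.84 = 6.425 mg/L.
Mixed L₀ = (22.5×4.98 + 4.34×186)/(26.84) = 919.3/26.84 = 34.25 mg/L.
Initial deficit D₀ = C_s − DO₀ = 8.05 − 6.425 = 1.625 mg/L.
t_c = (1/0.6820) ln[(0.952/0.270)(1 − 1.625×0.6820/(0.270×34.25))] = 1.466 × ln(3.103) = 1.661 d.
D_c = (0.270/0.952) × 34.25 × e^(−0.270×1.661) = 0.2836 × 34.25 × 0.6387 = 6.204 mg/L.
Minimum DO = 8.05 − 6.204 = 1.846 mg/L.

t_c ≈ 1.66 d; minimum DO ≈ 1.85 mg/L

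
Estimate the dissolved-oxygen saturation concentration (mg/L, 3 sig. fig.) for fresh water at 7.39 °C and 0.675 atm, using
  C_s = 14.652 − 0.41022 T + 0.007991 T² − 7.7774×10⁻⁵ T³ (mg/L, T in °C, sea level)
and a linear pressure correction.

At sea level: C_s = 14.652 − 0.41022×7.39 + 0.007991×7.39² − 7.7774×10⁻⁵×7.39³ = 12.03 mg/L.
Pressure correction: C_s' = 12.03 × 0.675 = 8.117 mg/L.

C_s ≈ 8.12 mg/L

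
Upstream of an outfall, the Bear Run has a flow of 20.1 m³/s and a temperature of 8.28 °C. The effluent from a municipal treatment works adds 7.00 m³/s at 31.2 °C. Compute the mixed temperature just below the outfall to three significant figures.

Flow-weighted mixing: C = (Q_r C_r + Q_w C_w)/(Q_r + Q_w)
= (20.1×8.28 + 7.00×31.2)/(20.1 + 7.00) = 384.8/27.10 = 14.20 °C.

14.2 °C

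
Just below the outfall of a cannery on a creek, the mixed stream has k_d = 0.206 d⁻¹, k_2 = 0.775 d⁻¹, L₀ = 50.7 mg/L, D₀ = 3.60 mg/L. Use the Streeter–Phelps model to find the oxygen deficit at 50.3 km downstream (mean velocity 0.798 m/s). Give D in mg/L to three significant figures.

D ≈ 7.41 mg/L

Travel time t = x/v = 50.3 km / (0.798 m/s) = 50300 m / 0.798 m/s = 63030 s = 0.7295 d.
k_d L₀/(k_2−k_d) = 0.206×50.7/(0.775−0.206) = 10.44/0.5690 = 18.36 mg/L.
e^(−k_d t) = e^(−0.206×0.7295) = 0.8605; e^(−k_2 t) = e^(−0.775×0.7295) = 0.5681.
D = 18.36 × (0.8605 − 0.5681) + 3.60 × 0.5681 = 5.366 + 2.045 = 7.411 mg/L.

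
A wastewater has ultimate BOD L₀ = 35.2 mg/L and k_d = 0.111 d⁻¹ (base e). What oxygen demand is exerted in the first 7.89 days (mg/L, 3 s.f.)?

y_t = L₀(1 − e^(−k_d t)) = 35.2 × (1 − e^(−0.111×7.89))
= 35.2 × (1 − 0.4165) = 35.2 × 0.5835 = 20.54 mg/L.

y ≈ 20.5 mg/L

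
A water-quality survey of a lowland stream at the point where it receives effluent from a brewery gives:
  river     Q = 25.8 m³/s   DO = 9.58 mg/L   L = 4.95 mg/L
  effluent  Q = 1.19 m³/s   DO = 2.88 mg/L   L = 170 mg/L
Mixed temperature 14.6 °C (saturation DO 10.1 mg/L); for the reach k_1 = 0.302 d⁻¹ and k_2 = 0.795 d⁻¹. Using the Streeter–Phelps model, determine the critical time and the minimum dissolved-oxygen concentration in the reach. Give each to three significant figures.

t_c ≈ 1.73 d; minimum DO ≈ 7.34 mg/L

Mixed DO = (25.8×9.58 + 1.19×2.88)/(25.8+1.19) = 250.6/26.99 = 9.285 mg/L.
Mixed L₀ = (25.8×4.95 + 1.19×170)/(26.99) = 330.0/26.99 = 12.23 mg/L.
Initial deficit D₀ = C_s − DO₀ = 10.1 − 9.285 = 0.8154 mg/L.
t_c = (1/0.4930) ln[(0.795/0.302)(1 − 0.8154×0.4930/(0.302×12.23))] = 2.028 × ln(2.346) = 1.730 d.
D_c = (0.302/0.795) × 12.23 × e^(−0.302×1.730) = 0.3799 × 12.23 × 0.5931 = 2.755 mg/L.
Minimum DO = 10.1 − 2.755 = 7.345 mg/L.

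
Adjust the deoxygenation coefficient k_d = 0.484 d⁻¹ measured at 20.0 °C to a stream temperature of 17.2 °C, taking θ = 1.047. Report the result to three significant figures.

k_d ≈ 0.426 d⁻¹

k_d(T₂) = k_d(T₁) · θ^(T₂−T₁) = 0.484 × 1.047^(17.2−20.0)
= 0.484 × 1.047^-2.80 = 0.484 × 0.8793 = 0.4256 d⁻¹.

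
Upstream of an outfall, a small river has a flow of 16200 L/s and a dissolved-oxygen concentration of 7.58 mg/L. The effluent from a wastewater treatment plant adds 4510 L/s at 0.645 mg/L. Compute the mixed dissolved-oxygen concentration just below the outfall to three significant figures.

6.07 mg/L

Flow-weighted mixing: C = (Q_r C_r + Q_w C_w)/(Q_r + Q_w)
= (16200×7.58 + 4510×0.645)/(16200 + 4510) = 125700/20710 = 6.070 mg/L.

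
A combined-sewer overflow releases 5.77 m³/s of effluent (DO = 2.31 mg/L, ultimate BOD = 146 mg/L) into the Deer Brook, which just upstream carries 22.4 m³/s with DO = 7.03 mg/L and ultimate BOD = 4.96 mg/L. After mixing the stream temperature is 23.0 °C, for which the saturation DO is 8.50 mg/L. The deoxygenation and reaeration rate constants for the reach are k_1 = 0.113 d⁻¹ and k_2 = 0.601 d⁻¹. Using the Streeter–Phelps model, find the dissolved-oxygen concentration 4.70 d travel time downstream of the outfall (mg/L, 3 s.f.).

Mixed DO = (22.4×7.03 + 5.77×2.31)/(22.4+5.77) = 170.8/28.17 = 6.063 mg/L.
Mixed L₀ = (22.4×4.96 + 5.77×146)/(28.17) = 953.5/28.17 = 33.85 mg/L.
Initial deficit D₀ = C_s − DO₀ = 8.50 − 6.063 = 2.437 mg/L.
D(4.70) = [0.113×33.85/(0.601−0.113)](e^(−0.113×4.70) − e^(−0.601×4.70)) + 2.437 e^(−0.601×4.70)
= 7.838 × (0.5880 − 0.05933) + 2.437 × 0.05933 = 4.288 mg/L.
DO = 8.50 − 4.288 = 4.212 mg/L.

DO ≈ 4.21 mg/L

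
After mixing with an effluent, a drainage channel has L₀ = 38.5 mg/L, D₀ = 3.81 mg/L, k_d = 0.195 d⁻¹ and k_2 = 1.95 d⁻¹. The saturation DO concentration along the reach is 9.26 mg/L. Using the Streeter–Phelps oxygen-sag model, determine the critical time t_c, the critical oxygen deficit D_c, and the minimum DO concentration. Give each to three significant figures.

At the critical point dD/dt = 0, so k_d L₀ e^(−k_d t) = k_2 D. Substituting D(t) from the Streeter–Phelps equation and solving for t gives
t_c = ln[(k_2/k_d)(1 − D₀(k_2−k_d)/(k_d L₀))] / (k_2−k_d).
Here k_2−k_d = 1.755 d⁻¹ and 1 − D₀(k_2−k_d)/(k_d L₀) = 1 − 3.81×1.755/(0.195×38.5) = 0.1094, so
t_c = ln(10.00 × 0.1094) / 1.755 = 0.08939 / 1.755 = 0.05093 d.
L(t_c) = L₀ e^(−k_d t_c) = 38.5 × 0.9901 = 38.12 mg/L, and at the critical point k_2 D_c = k_d L, so D_c = (0.195/1.95) × 38.12 = 3.812 mg/L.
Minimum DO = C_s − D_c = 9.26 − 3.812 = 5.448 mg/L.

t_c ≈ 0.0509 d; D_c ≈ 3.81 mg/L; min DO ≈ 5.45 mg/L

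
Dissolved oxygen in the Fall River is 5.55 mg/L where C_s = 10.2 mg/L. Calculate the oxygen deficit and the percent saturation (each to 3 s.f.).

D ≈ 4.65 mg/L; 54.4 % saturation

D = C_s − C = 10.2 − 5.55 = 4.65 mg/L.
% saturation = 5.55/10.2 × 100 = 54.4 %.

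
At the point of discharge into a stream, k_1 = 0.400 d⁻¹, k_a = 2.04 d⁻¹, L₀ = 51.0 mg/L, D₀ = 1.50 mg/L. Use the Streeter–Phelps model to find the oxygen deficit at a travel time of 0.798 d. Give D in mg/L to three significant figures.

k_1 L₀/(k_a−k_1) = 0.400×51.0/(2.04−0.400) = 20.40/1.640 = 12.44 mg/L.
e^(−k_1 t) = e^(−0.400×0.7980) = 0.7267; e^(−k_a t) = e^(−2.04×0.7980) = 0.1963.
D = 12.44 × (0.7267 − 0.1963) + 1.50 × 0.1963 = 6.598 + 0.2945 = 6.892 mg/L.

D ≈ 6.89 mg/L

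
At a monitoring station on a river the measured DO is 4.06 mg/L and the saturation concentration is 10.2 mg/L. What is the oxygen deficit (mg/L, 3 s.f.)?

D = C_s − C = 10.2 − 4.06 = 6.14 mg/L.

D ≈ 6.14 mg/L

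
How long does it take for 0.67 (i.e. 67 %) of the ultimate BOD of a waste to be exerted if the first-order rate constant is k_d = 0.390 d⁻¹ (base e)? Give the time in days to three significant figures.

y/L₀ = 1 − e^(−k_d t) = 0.67 ⇒ e^(−k_d t) = 0.330
t = −ln(0.330) / 0.390 = 1.109 / 0.390 = 2.843 d.

t ≈ 2.84 d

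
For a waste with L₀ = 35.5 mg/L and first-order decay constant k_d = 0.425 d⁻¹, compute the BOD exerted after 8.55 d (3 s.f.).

y ≈ 34.6 mg/L

y_t = L₀(1 − e^(−k_d t)) = 35.5 × (1 − e^(−0.425×8.55))
= 35.5 × (1 − 0.02642) = 35.5 × 0.9736 = 34.56 mg/L.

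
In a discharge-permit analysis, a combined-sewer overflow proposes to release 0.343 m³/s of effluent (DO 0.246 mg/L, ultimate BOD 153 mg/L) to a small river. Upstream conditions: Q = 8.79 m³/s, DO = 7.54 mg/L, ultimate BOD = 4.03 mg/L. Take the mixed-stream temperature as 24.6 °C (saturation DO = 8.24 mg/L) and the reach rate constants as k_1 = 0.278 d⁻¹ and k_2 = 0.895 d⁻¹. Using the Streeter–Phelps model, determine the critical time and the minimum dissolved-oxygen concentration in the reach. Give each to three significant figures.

Mixed DO = (8.79×7.54 + 0.343×0.246)/(8.79+0.343) = 66.36/9.133 = 7.266 mg/L.
Mixed L₀ = (8.79×4.03 + 0.343×153)/(9.133) = 87.90/9.133 = 9.625 mg/L.
Initial deficit D₀ = C_s − DO₀ = 8.24 − 7.266 = 0.9739 mg/L.
t_c = (1/0.6170) ln[(0.895/0.278)(1 − 0.9739×0.6170/(0.278×9.625))] = 1.621 × ln(2.496) = 1.483 d.
D_c = (0.278/0.895) × 9.625 × e^(−0.278×1.483) = 0.3106 × 9.625 × 0.6622 = 1.980 mg/L.
Minimum DO = 8.24 − 1.980 = 6.260 mg/L.

t_c ≈ 1.48 d; minimum DO ≈ 6.26 mg/L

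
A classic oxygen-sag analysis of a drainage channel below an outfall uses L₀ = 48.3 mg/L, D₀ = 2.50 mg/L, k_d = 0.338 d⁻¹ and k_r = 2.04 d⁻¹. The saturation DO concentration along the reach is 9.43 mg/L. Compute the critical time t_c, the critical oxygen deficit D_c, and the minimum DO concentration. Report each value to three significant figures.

With k_r/k_d = 6.036 and 1 − D₀(k_r−k_d)/(k_d L₀) = 0.7394,
t_c = ln(6.036 × 0.7394) / (2.04 − 0.338) = ln(4.462) / 1.702 = 1.496/1.702 = 0.8788 d.
D_c = (k_d/k_r) L₀ e^(−k_d t_c) = (0.338/2.04) × 48.3 × e^(−0.338×0.8788) = 0.1657 × 48.3 × 0.7430 = 5.946 mg/L.
Minimum DO = C_s − D_c = 9.43 − 5.946 = 3.484 mg/L.

t_c ≈ 0.879 d; D_c ≈ 5.95 mg/L; min DO ≈ 3.48 mg/L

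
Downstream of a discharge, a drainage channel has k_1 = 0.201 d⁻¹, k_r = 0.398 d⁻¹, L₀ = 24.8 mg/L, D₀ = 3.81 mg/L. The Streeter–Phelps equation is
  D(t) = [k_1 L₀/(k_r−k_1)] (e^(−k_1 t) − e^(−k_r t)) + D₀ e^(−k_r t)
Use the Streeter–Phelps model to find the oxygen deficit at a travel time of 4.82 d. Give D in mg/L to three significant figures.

k_1 L₀/(k_r−k_1) = 0.201×24.8/(0.398−0.201) = 4.985/0.1970 = 25.30 mg/L.
e^(−k_1 t) = e^(−0.201×4.820) = 0.3795; e^(−k_r t) = e^(−0.398×4.820) = 0.1468.
D = 25.30 × (0.3795 − 0.1468) + 3.81 × 0.1468 = 5.888 + 0.5595 = 6.447 mg/L.

D ≈ 6.45 mg/L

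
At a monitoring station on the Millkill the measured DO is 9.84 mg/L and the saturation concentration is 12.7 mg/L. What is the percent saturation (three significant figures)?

% saturation = C/C_s × 100 = 9.84/12.7 × 100 = 77.5 %.

77.5 % saturation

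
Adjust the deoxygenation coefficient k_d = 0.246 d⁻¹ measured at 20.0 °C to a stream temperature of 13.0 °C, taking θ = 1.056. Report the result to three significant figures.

k_d(T₂) = k_d(T₁) · θ^(T₂−T₁) = 0.246 × 1.056^(13.0−20.0)
= 0.246 × 1.056^-7.00 = 0.246 × 0.6829 = 0.1680 d⁻¹.

k_d ≈ 0.168 d⁻¹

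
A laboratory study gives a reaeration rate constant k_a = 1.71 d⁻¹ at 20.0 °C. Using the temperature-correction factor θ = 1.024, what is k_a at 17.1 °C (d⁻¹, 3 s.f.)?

k_a(T₂) = k_a(T₁) · θ^(T₂−T₁) = 1.71 × 1.024^(17.1−20.0)
= 1.71 × 1.024^-2.90 = 1.71 × 0.9335 = 1.596 d⁻¹.

k_a ≈ 1.60 d⁻¹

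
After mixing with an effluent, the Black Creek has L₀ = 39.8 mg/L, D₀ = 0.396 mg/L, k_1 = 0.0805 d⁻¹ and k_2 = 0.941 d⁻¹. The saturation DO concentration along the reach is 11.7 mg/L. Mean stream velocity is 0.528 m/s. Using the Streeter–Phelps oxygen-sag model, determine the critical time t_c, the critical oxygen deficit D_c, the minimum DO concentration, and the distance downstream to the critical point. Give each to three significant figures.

At the critical point dD/dt = 0, so k_1 L₀ e^(−k_1 t) = k_2 D. Substituting D(t) from the Streeter–Phelps equation and solving for t gives
t_c = ln[(k_2/k_1)(1 − D₀(k_2−k_1)/(k_1 L₀))] / (k_2−k_1).
Here k_2−k_1 = 0.8605 d⁻¹ and 1 − D₀(k_2−k_1)/(k_1 L₀) = 1 − 0.396×0.8605/(0.0805×39.8) = 0.8936, so
t_c = ln(11.69 × 0.8936) / 0.8605 = 2.346 / 0.8605 = 2.727 d.
D_c = (k_1/k_2) L₀ e^(−k_1 t_c) = (0.0805/0.941) × 39.8 × e^(−0.0805×2.727) = 0.08555 × 39.8 × 0.8029 = 2.734 mg/L.
Minimum DO = C_s − D_c = 11.7 − 2.734 = 8.966 mg/L.
x_c = v t_c = 0.528 m/s × 2.727 d × 86400 s/d = 124400 m ≈ 124 km.

t_c ≈ 2.73 d; D_c ≈ 2.73 mg/L; min DO ≈ 8.97 mg/L; x_c ≈ 124 km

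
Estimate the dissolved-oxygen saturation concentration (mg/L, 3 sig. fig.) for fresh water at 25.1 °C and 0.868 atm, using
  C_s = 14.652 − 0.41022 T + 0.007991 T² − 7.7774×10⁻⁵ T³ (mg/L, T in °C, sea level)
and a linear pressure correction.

At sea level: C_s = 14.652 − 0.41022×25.1 + 0.007991×25.1² − 7.7774×10⁻⁵×25.1³ = 8.160 mg/L.
Pressure correction: C_s' = 8.160 × 0.868 = 7.083 mg/L.

C_s ≈ 7.08 mg/L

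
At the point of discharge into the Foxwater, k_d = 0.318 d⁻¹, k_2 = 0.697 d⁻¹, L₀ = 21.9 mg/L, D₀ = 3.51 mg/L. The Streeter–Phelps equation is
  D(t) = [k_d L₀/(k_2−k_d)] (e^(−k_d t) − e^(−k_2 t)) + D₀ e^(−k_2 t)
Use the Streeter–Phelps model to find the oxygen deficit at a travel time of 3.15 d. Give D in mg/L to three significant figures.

k_d L₀/(k_2−k_d) = 0.318×21.9/(0.697−0.318) = 6.964/0.3790 = 18.38 mg/L.
e^(−k_d t) = e^(−0.318×3.150) = 0.3673; e^(−k_2 t) = e^(−0.697×3.150) = 0.1113.
D = 18.38 × (0.3673 − 0.1113) + 3.51 × 0.1113 = 4.703 + 0.3907 = 5.094 mg/L.

D ≈ 5.09 mg/L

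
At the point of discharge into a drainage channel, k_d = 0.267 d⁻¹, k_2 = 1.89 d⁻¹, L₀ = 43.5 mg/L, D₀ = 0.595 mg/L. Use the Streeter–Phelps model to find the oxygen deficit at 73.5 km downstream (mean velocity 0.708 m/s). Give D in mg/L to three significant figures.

D ≈ 4.52 mg/L

Travel time t = x/v = 73.5 km / (0.708 m/s) = 73500 m / 0.708 m/s = 103800 s = 1.202 d.
k_d L₀/(k_2−k_d) = 0.267×43.5/(1.89−0.267) = 11.61/1.623 = 7.156 mg/L.
e^(−k_d t) = e^(−0.267×1.202) = 0.7256; e^(−k_2 t) = e^(−1.89×1.202) = 0.1032.
D = 7.156 × (0.7256 − 0.1032) + 0.595 × 0.1032 = 4.454 + 0.06141 = 4.515 mg/L.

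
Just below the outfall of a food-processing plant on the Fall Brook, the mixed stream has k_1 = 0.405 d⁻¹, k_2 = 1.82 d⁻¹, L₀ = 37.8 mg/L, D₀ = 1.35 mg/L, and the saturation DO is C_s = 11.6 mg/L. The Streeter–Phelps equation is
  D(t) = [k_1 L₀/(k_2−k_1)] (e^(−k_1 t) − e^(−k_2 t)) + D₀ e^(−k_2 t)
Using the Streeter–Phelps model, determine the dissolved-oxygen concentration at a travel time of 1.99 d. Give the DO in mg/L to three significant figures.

DO ≈ 7.02 mg/L

k_1 L₀/(k_2−k_1) = 0.405×37.8/(1.82−0.405) = 15.31/1.415 = 10.82 mg/L.
e^(−k_1 t) = e^(−0.405×1.990) = 0.4467; e^(−k_2 t) = e^(−1.82×1.990) = 0.02673.
D = 10.82 × (0.4467 − 0.02673) + 1.35 × 0.02673 = 4.543 + 0.03609 = 4.579 mg/L.
DO = C_s − D = 11.6 − 4.579 = 7.021 mg/L.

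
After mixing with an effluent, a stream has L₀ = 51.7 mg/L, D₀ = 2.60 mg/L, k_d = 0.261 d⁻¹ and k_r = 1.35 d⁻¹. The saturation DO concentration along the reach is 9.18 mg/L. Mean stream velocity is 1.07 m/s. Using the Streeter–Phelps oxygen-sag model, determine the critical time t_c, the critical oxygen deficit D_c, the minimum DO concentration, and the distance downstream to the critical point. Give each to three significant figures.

At the critical point dD/dt = 0, so k_d L₀ e^(−k_d t) = k_r D. Substituting D(t) from the Streeter–Phelps equation and solving for t gives
t_c = ln[(k_r/k_d)(1 − D₀(k_r−k_d)/(k_d L₀))] / (k_r−k_d).
Here k_r−k_d = 1.089 d⁻¹ and 1 − D₀(k_r−k_d)/(k_d L₀) = 1 − 2.60×1.089/(0.261×51.7) = 0.7902, so
t_c = ln(5.172 × 0.7902) / 1.089 = 1.408 / 1.089 = 1.293 d.
D_c = (k_d/k_r) L₀ e^(−k_d t_c) = (0.261/1.35) × 51.7 × e^(−0.261×1.293) = 0.1933 × 51.7 × 0.7136 = 7.133 mg/L.
Minimum DO = C_s − D_c = 9.18 − 7.133 = 2.047 mg/L.
x_c = v t_c = 1.07 m/s × 1.293 d × 86400 s/d = 119500 m ≈ 120 km.

t_c ≈ 1.29 d; D_c ≈ 7.13 mg/L; min DO ≈ 2.05 mg/L; x_c ≈ 120 km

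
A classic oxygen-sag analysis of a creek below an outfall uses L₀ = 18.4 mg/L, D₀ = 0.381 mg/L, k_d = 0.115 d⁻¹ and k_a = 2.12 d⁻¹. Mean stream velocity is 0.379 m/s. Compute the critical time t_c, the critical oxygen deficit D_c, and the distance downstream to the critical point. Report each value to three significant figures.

t_c ≈ 1.23 d; D_c ≈ 0.866 mg/L; x_c ≈ 40.3 km

At the critical point dD/dt = 0, so k_d L₀ e^(−k_d t) = k_a D. Substituting D(t) from the Streeter–Phelps equation and solving for t gives
t_c = ln[(k_a/k_d)(1 − D₀(k_a−k_d)/(k_d L₀))] / (k_a−k_d).
Here k_a−k_d = 2.005 d⁻¹ and 1 − D₀(k_a−k_d)/(k_d L₀) = 1 − 0.381×2.005/(0.115×18.4) = 0.6390, so
t_c = ln(18.43 × 0.6390) / 2.005 = 2.466 / 2.005 = 1.230 d.
L(t_c) = L₀ e^(−k_d t_c) = 18.4 × 0.8681 = 15.97 mg/L, and at the critical point k_a D_c = k_d L, so D_c = (0.115/2.12) × 15.97 = 0.8664 mg/L.
x_c = v t_c = 0.379 m/s × 1.230 d × 86400 s/d = 40280 m ≈ 40.3 km.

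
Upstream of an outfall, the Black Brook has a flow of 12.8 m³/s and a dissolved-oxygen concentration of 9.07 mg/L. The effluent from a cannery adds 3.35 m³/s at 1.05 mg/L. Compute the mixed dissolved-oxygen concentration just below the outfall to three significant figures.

7.41 mg/L

Flow-weighted mixing: C = (Q_r C_r + Q_w C_w)/(Q_r + Q_w)
= (12.8×9.07 + 3.35×1.05)/(12.8 + 3.35) = 119.6/16.15 = 7.406 mg/L.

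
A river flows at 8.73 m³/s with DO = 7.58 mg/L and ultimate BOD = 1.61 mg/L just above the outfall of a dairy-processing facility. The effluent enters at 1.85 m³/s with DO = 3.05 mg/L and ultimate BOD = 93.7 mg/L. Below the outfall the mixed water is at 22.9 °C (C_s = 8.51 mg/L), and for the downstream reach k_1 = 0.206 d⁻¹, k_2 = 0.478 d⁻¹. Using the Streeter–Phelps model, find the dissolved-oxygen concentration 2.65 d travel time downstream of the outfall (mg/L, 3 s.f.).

Mixed DO = (8.73×7.58 + 1.85×3.05)/(8.73+1.85) = 71.82/10.58 = 6.788 mg/L.
Mixed L₀ = (8.73×1.61 + 1.85×93.7)/(10.58) = 187.4/10.58 = 17.71 mg/L.
Initial deficit D₀ = C_s − DO₀ = 8.51 − 6.788 = 1.722 mg/L.
D(2.65) = [0.206×17.71/(0.478−0.206)](e^(−0.206×2.65) − e^(−0.478×2.65)) + 1.722 e^(−0.478×2.65)
= 13.41 × (0.5793 − 0.2818) + 1.722 × 0.2818 = 4.477 mg/L.
DO = 8.51 − 4.477 = 4.033 mg/L.

DO ≈ 4.03 mg/L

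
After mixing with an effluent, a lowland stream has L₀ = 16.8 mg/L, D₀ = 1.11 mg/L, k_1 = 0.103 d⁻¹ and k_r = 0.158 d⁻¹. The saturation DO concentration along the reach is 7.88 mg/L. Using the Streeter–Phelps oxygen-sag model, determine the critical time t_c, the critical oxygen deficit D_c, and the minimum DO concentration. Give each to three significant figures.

t_c ≈ 7.13 d; D_c ≈ 5.26 mg/L; min DO ≈ 2.62 mg/L

With k_r/k_1 = 1.534 and 1 − D₀(k_r−k_1)/(k_1 L₀) = 0.9647,
t_c = ln(1.534 × 0.9647) / (0.158 − 0.103) = ln(1.480) / 0.05500 = 0.3919/0.05500 = 7.126 d.
D_c = (k_1/k_r) L₀ e^(−k_1 t_c) = (0.103/0.158) × 16.8 × e^(−0.103×7.126) = 0.6519 × 16.8 × 0.4800 = 5.257 mg/L.
Minimum DO = C_s − D_c = 7.88 − 5.257 = 2.623 mg/L.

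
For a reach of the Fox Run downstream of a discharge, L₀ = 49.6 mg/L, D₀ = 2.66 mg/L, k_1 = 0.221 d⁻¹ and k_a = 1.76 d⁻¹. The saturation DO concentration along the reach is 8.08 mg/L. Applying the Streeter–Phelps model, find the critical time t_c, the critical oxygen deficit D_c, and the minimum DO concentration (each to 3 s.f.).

t_c ≈ 1.04 d; D_c ≈ 4.94 mg/L; min DO ≈ 3.14 mg/L

t_c = [1/(k_a−k_1)] ln[(k_a/k_1)(1 − D₀(k_a−k_1)/(k_1 L₀))]
= [1/(1.76−0.221)] ln[(1.76/0.221)(1 − 2.66×1.539/(0.221×49.6))]
= (1/1.539) ln[7.964 × 0.6265] = 0.6498 × ln(4.990) = 0.6498 × 1.607 = 1.044 d.
L(t_c) = L₀ e^(−k_1 t_c) = 49.6 × 0.7939 = 39.38 mg/L, and at the critical point k_a D_c = k_1 L, so D_c = (0.221/1.76) × 39.38 = 4.944 mg/L.
Minimum DO = C_s − D_c = 8.08 − 4.944 = 3.136 mg/L.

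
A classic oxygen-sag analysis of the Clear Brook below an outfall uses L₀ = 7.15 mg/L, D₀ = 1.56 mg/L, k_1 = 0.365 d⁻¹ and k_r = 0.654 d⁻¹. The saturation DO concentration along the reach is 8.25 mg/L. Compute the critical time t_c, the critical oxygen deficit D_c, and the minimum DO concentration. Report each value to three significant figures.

t_c ≈ 1.36 d; D_c ≈ 2.43 mg/L; min DO ≈ 5.82 mg/L

With k_r/k_1 = 1.792 and 1 − D₀(k_r−k_1)/(k_1 L₀) = 0.8272,
t_c = ln(1.792 × 0.8272) / (0.654 − 0.365) = ln(1.482) / 0.2890 = 0.3936/0.2890 = 1.362 d.
D_c = (k_1/k_r) L₀ e^(−k_1 t_c) = (0.365/0.654) × 7.15 × e^(−0.365×1.362) = 0.5581 × 7.15 × 0.6083 = 2.427 mg/L.
Minimum DO = C_s − D_c = 8.25 − 2.427 = 5.823 mg/L.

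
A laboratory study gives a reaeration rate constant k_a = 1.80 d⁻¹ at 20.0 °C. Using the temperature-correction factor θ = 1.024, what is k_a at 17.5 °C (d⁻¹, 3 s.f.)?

k_a(T₂) = k_a(T₁) · θ^(T₂−T₁) = 1.80 × 1.024^(17.5−20.0)
= 1.80 × 1.024^-2.50 = 1.80 × 0.9424 = 1.696 d⁻¹.

k_a ≈ 1.70 d⁻¹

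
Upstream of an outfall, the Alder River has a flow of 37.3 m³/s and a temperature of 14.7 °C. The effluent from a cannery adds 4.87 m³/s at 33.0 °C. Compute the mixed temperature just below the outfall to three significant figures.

16.8 °C

Flow-weighted mixing: C = (Q_r C_r + Q_w C_w)/(Q_r + Q_w)
= (37.3×14.7 + 4.87×33.0)/(37.3 + 4.87) = 709.0/42.17 = 16.81 °C.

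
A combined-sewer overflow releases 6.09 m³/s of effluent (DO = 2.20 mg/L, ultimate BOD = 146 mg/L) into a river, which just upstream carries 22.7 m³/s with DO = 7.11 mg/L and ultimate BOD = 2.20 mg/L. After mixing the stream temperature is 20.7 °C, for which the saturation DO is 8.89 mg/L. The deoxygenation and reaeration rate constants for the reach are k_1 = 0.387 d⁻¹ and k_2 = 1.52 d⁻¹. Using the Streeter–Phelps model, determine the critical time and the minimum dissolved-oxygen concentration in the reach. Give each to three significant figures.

t_c ≈ 0.950 d; minimum DO ≈ 3.14 mg/L

Mixed DO = (22.7×7.11 + 6.09×2.20)/(22.7+6.09) = 174.8/28.79 = 6.071 mg/L.
Mixed L₀ = (22.7×2.20 + 6.09×146)/(28.79) = 939.1/28.79 = 32.62 mg/L.
Initial deficit D₀ = C_s − DO₀ = 8.89 − 6.071 = 2.819 mg/L.
t_c = (1/1.133) ln[(1.52/0.387)(1 − 2.819×1.133/(0.387×32.62))] = 0.8826 × ln(2.934) = 0.9500 d.
D_c = (0.387/1.52) × 32.62 × e^(−0.387×0.9500) = 0.2546 × 32.62 × 0.6924 = 5.750 mg/L.
Minimum DO = 8.89 − 5.750 = 3.140 mg/L.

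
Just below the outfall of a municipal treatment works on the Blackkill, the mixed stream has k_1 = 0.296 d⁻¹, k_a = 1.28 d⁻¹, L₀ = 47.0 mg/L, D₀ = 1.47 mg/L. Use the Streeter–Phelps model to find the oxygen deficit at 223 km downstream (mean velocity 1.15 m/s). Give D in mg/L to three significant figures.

Travel time t = x/v = 223 km / (1.15 m/s) = 223000 m / 1.15 m/s = 193900 s = 2.244 d.
k_1 L₀/(k_a−k_1) = 0.296×47.0/(1.28−0.296) = 13.91/0.9840 = 14.14 mg/L.
e^(−k_1 t) = e^(−0.296×2.244) = 0.5146; e^(−k_a t) = e^(−1.28×2.244) = 0.05654.
D = 14.14 × (0.5146 − 0.05654) + 1.47 × 0.05654 = 6.476 + 0.08312 = 6.559 mg/L.

D ≈ 6.56 mg/L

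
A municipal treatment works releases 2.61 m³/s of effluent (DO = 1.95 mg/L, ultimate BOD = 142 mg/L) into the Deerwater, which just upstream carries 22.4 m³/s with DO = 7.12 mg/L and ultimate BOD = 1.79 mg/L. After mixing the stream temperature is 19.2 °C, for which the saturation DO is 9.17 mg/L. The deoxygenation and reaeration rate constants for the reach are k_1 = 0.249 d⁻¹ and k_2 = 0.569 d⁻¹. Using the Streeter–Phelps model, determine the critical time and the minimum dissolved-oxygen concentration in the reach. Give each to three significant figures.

Mixed DO = (22.4×7.12 + 2.61×1.95)/(22.4+2.61) = 164.6/25.01 = 6.580 mg/L.
Mixed L₀ = (22.4×1.79 + 2.61×142)/(25.01) = 410.7/25.01 = 16.42 mg/L.
Initial deficit D₀ = C_s − DO₀ = 9.17 − 6.580 = 2.590 mg/L.
t_c = (1/0.3200) ln[(0.569/0.249)(1 − 2.590×0.3200/(0.249×16.42))] = 3.125 × ln(1.822) = 1.875 d.
D_c = (0.249/0.569) × 16.42 × e^(−0.249×1.875) = 0.4376 × 16.42 × 0.6270 = 4.506 mg/L.
Minimum DO = 9.17 − 4.506 = 4.664 mg/L.

t_c ≈ 1.87 d; minimum DO ≈ 4.66 mg/L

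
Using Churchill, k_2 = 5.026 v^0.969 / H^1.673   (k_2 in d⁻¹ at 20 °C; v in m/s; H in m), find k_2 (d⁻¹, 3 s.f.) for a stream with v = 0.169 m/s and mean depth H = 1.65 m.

k_2 ≈ 0.388 d⁻¹

k_2 = 5.026 × 0.169^0.969 / 1.65^1.673 = 5.026 × 0.1786 / 2.311 = 0.3883 d⁻¹.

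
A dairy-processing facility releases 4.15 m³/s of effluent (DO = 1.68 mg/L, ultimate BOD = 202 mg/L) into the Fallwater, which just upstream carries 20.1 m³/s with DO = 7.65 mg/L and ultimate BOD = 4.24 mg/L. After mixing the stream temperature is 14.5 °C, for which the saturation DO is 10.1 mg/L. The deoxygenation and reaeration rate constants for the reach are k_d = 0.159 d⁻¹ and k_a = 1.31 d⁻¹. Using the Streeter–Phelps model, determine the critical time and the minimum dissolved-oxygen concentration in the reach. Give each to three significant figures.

Mixed DO = (20.1×7.65 + 4.15×1.68)/(20.1+4.15) = 160.7/24.25 = 6.628 mg/L.
Mixed L₀ = (20.1×4.24 + 4.15×202)/(24.25) = 923.5/24.25 = 38.08 mg/L.
Initial deficit D₀ = C_s − DO₀ = 10.1 − 6.628 = 3.472 mg/L.
t_c = (1/1.151) ln[(1.31/0.159)(1 − 3.472×1.151/(0.159×38.08))] = 0.8688 × ln(2.802) = 0.8952 d.
D_c = (0.159/1.31) × 38.08 × e^(−0.159×0.8952) = 0.1214 × 38.08 × 0.8673 = 4.009 mg/L.
Minimum DO = 10.1 − 4.009 = 6.091 mg/L.

t_c ≈ 0.895 d; minimum DO ≈ 6.09 mg/L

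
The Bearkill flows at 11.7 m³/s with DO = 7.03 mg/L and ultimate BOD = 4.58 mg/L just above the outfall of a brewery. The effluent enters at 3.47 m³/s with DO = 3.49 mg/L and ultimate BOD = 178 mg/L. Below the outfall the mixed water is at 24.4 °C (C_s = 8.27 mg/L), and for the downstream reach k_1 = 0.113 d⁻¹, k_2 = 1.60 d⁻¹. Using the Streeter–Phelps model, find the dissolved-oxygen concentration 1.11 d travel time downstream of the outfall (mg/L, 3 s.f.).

Mixed DO = (11.7×7.03 + 3.47×3.49)/(11.7+3.47) = 94.36/15.17 = 6.220 mg/L.
Mixed L₀ = (11.7×4.58 + 3.47×178)/(15.17) = 671.2/15.17 = 44.25 mg/L.
Initial deficit D₀ = C_s − DO₀ = 8.27 − 6.220 = 2.050 mg/L.
D(1.11) = [0.113×44.25/(1.60−0.113)](e^(−0.113×1.11) − e^(−1.60×1.11)) + 2.050 e^(−1.60×1.11)
= 3.363 × (0.8821 − 0.1693) + 2.050 × 0.1693 = 2.744 mg/L.
DO = 8.27 − 2.744 = 5.526 mg/L.

DO ≈ 5.53 mg/L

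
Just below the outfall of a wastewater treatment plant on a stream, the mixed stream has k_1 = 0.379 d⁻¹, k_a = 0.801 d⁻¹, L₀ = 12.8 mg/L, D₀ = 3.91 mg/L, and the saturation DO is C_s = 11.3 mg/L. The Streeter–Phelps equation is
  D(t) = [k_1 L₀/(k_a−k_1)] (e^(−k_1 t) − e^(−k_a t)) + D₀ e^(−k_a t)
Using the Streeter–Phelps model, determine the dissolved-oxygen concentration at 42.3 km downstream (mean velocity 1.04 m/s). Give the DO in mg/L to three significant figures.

Travel time t = x/v = 42.3 km / (1.04 m/s) = 42300 m / 1.04 m/s = 40670 s = 0.4708 d.
k_1 L₀/(k_a−k_1) = 0.379×12.8/(0.801−0.379) = 4.851/0.4220 = 11.50 mg/L.
e^(−k_1 t) = e^(−0.379×0.4708) = 0.8366; e^(−k_a t) = e^(−0.801×0.4708) = 0.6859.
D = 11.50 × (0.8366 − 0.6859) + 3.91 × 0.6859 = 1.733 + 2.682 = 4.414 mg/L.
DO = C_s − D = 11.3 − 4.414 = 6.886 mg/L.

DO ≈ 6.89 mg/L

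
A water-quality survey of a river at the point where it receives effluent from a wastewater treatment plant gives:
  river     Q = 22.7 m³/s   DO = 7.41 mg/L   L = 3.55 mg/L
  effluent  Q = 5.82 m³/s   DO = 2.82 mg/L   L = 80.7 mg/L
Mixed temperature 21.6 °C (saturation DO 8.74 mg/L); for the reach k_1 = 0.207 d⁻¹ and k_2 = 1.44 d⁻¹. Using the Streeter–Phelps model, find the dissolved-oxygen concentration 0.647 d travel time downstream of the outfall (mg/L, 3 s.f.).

Mixed DO = (22.7×7.41 + 5.82×2.82)/(22.7+5.82) = 184.6/28.52 = 6.473 mg/L.
Mixed L₀ = (22.7×3.55 + 5.82×80.7)/(28.52) = 550.3/28.52 = 19.29 mg/L.
Initial deficit D₀ = C_s − DO₀ = 8.74 − 6.473 = 2.267 mg/L.
D(0.647) = [0.207×19.29/(1.44−0.207)](e^(−0.207×0.647) − e^(−1.44×0.647)) + 2.267 e^(−1.44×0.647)
= 3.239 × (0.8747 − 0.3939) + 2.267 × 0.3939 = 2.450 mg/L.
DO = 8.74 − 2.450 = 6.290 mg/L.

DO ≈ 6.29 mg/L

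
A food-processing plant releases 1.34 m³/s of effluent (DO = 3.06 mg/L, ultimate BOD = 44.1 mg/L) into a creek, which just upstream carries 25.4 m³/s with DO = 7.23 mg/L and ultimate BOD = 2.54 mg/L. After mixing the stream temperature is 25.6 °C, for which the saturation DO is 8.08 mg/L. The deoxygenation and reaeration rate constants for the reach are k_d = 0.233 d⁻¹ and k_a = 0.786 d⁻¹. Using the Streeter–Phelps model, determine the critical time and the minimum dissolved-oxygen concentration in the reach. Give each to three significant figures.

Mixed DO = (25.4×7.23 + 1.34×3.06)/(25.4+1.34) = 187.7/26.74 = 7.021 mg/L.
Mixed L₀ = (25.4×2.54 + 1.34×44.1)/(26.74) = 123.6/26.74 = 4.623 mg/L.
Initial deficit D₀ = C_s − DO₀ = 8.08 − 7.021 = 1.059 mg/L.
t_c = (1/0.5530) ln[(0.786/0.233)(1 − 1.059×0.5530/(0.233×4.623))] = 1.808 × ln(1.539) = 0.7799 d.
D_c = (0.233/0.786) × 4.623 × e^(−0.233×0.7799) = 0.2964 × 4.623 × 0.8338 = 1.143 mg/L.
Minimum DO = 8.08 − 1.143 = 6.937 mg/L.

t_c ≈ 0.780 d; minimum DO ≈ 6.94 mg/L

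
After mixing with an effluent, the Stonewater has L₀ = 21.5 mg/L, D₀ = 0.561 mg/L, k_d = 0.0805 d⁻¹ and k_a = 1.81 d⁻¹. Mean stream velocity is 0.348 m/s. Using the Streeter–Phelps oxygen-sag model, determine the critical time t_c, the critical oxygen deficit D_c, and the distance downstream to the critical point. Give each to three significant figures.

t_c ≈ 1.32 d; D_c ≈ 0.860 mg/L; x_c ≈ 39.8 km

t_c = [1/(k_a−k_d)] ln[(k_a/k_d)(1 − D₀(k_a−k_d)/(k_d L₀))]
= [1/(1.81−0.0805)] ln[(1.81/0.0805)(1 − 0.561×1.730/(0.0805×21.5))]
= (1/1.730) ln[22.48 × 0.4394] = 0.5782 × ln(9.880) = 0.5782 × 2.290 = 1.324 d.
D_c = (k_d/k_a) L₀ e^(−k_d t_c) = (0.0805/1.81) × 21.5 × e^(−0.0805×1.324) = 0.04448 × 21.5 × 0.8989 = 0.8595 mg/L.
x_c = v t_c = 0.348 m/s × 1.324 d × 86400 s/d = 39820 m ≈ 39.8 km.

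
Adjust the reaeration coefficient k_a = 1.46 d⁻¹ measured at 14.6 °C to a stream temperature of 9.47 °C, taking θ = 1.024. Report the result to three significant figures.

k_a ≈ 1.29 d⁻¹

k_a(T₂) = k_a(T₁) · θ^(T₂−T₁) = 1.46 × 1.024^(9.47−14.6)
= 1.46 × 1.024^-5.13 = 1.46 × 0.8854 = 1.293 d⁻¹.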